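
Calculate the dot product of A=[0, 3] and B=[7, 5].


Dot product = sum of element-wise products
A[0]*B[0] = 0*7 = 0
A[1]*B[1] = 3*5 = 15
Sum = 0 + 15 = 15

15


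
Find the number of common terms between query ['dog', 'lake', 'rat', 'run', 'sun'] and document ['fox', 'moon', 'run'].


Query terms: ['dog', 'lake', 'rat', 'run', 'sun']
Document terms: ['fox', 'moon', 'run']
Common terms: ['run']
Overlap count = 1

1


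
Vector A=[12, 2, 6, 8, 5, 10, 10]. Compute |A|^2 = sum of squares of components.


|A|^2 = sum of squared components
A[0]^2 = 12^2 = 144
A[1]^2 = 2^2 = 4
A[2]^2 = 6^2 = 36
A[3]^2 = 8^2 = 64
A[4]^2 = 5^2 = 25
A[5]^2 = 10^2 = 100
A[6]^2 = 10^2 = 100
Sum = 144 + 4 + 36 + 64 + 25 + 100 + 100 = 473

473


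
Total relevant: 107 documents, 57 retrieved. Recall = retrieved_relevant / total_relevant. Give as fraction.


Recall = retrieved_relevant / total_relevant
= 57 / 107
= 57 / (57 + 50)
= 57/107

57/107


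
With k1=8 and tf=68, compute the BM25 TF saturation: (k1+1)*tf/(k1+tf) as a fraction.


BM25 TF component = (k1+1)*tf / (k1+tf)
k1 = 8, tf = 68
Numerator = (8+1)*68 = 612
Denominator = 8 + 68 = 76
= 612/76 = 153/19

153/19


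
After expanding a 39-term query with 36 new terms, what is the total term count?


Original terms: 39
Expansion terms: 36
Total = 39 + 36 = 75

75


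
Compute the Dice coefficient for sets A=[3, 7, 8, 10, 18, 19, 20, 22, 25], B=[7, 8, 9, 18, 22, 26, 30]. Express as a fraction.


A intersect B = [7, 8, 18, 22]
|A intersect B| = 4
|A| = 9, |B| = 7
Dice = 2*4 / (9+7)
= 8 / 16 = 1/2

1/2


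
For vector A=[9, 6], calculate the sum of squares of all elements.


|A|^2 = sum of squared components
A[0]^2 = 9^2 = 81
A[1]^2 = 6^2 = 36
Sum = 81 + 36 = 117

117


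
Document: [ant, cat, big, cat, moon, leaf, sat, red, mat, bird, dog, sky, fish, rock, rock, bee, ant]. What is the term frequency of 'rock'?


Document has 17 words
Scanning for 'rock':
Found at positions: [13, 14]
Count = 2

2


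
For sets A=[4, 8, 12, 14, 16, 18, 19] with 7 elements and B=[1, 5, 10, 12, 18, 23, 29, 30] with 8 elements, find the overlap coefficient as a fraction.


A intersect B = [12, 18]
|A intersect B| = 2
min(|A|, |B|) = min(7, 8) = 7
Overlap = 2 / 7 = 2/7

2/7


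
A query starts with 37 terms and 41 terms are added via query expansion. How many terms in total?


Original terms: 37
Expansion terms: 41
Total = 37 + 41 = 78

78


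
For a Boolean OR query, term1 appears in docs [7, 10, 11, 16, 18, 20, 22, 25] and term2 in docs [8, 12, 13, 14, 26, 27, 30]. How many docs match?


Boolean OR: find union of posting lists
term1 docs: [7, 10, 11, 16, 18, 20, 22, 25]
term2 docs: [8, 12, 13, 14, 26, 27, 30]
Union: [7, 8, 10, 11, 12, 13, 14, 16, 18, 20, 22, 25, 26, 27, 30]
|union| = 15

15


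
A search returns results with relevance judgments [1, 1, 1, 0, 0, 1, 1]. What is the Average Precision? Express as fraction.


Computing P@k for each relevant position:
Position 1: relevant, P@1 = 1/1 = 1
Position 2: relevant, P@2 = 2/2 = 1
Position 3: relevant, P@3 = 3/3 = 1
Position 4: not relevant
Position 5: not relevant
Position 6: relevant, P@6 = 4/6 = 2/3
Position 7: relevant, P@7 = 5/7 = 5/7
Sum of P@k = 1 + 1 + 1 + 2/3 + 5/7 = 92/21
AP = 92/21 / 5 = 92/105

92/105


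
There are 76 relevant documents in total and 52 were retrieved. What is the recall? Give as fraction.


Recall = retrieved_relevant / total_relevant
= 52 / 76
= 52 / (52 + 24)
= 13/19

13/19


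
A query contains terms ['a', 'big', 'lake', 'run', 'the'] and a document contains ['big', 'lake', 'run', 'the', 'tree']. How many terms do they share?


Query terms: ['a', 'big', 'lake', 'run', 'the']
Document terms: ['big', 'lake', 'run', 'the', 'tree']
Common terms: ['big', 'lake', 'run', 'the']
Overlap count = 4

4


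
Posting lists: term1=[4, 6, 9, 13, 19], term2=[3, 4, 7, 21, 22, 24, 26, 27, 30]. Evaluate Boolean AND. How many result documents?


Boolean AND: find intersection of posting lists
term1 docs: [4, 6, 9, 13, 19]
term2 docs: [3, 4, 7, 21, 22, 24, 26, 27, 30]
Intersection: [4]
|intersection| = 1

1


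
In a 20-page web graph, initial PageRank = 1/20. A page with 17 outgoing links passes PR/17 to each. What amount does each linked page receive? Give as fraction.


Initial PR = 1/20 = 1/20
Outlinks = 17
Contribution per link = PR / outlinks
= 1/20 / 17
= 1/340

1/340


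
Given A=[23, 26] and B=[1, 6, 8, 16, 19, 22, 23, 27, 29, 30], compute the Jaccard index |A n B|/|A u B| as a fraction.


A intersect B = [23]
|A intersect B| = 1
A union B = [1, 6, 8, 16, 19, 22, 23, 26, 27, 29, 30]
|A union B| = 11
Jaccard = 1/11 = 1/11

1/11


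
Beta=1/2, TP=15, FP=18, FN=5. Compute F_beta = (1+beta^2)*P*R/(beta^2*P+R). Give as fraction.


P = TP/(TP+FP) = 15/33 = 5/11
R = TP/(TP+FN) = 15/20 = 3/4
beta^2 = 1/2^2 = 1/4
(1 + beta^2) = 5/4
Numerator = (1+beta^2)*P*R = 75/176
Denominator = beta^2*P + R = 5/44 + 3/4 = 19/22
F_beta = 75/152

75/152


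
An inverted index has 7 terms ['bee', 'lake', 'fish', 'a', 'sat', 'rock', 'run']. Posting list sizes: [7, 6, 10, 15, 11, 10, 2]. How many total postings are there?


Summing posting list sizes:
'bee': 7 postings
'lake': 6 postings
'fish': 10 postings
'a': 15 postings
'sat': 11 postings
'rock': 10 postings
'run': 2 postings
Total = 7 + 6 + 10 + 15 + 11 + 10 + 2 = 61

61


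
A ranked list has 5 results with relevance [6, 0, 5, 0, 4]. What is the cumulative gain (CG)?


Cumulative Gain = sum of relevance scores
Position 1: rel=6, running sum=6
Position 2: rel=0, running sum=6
Position 3: rel=5, running sum=11
Position 4: rel=0, running sum=11
Position 5: rel=4, running sum=15
CG = 15

15


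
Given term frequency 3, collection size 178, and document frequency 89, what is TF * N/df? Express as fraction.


TF * (N/df)
= 3 * (178/89)
= 3 * 2
= 6

6


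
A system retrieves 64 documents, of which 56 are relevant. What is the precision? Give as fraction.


Precision = relevant_retrieved / total_retrieved
= 56 / 64
= 56 / (56 + 8)
= 7/8

7/8


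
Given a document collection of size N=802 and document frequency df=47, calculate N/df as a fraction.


IDF ratio = N / df
= 802 / 47
= 802/47

802/47


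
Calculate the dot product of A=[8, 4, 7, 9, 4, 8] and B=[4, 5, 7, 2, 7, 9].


Dot product = sum of element-wise products
A[0]*B[0] = 8*4 = 32
A[1]*B[1] = 4*5 = 20
A[2]*B[2] = 7*7 = 49
A[3]*B[3] = 9*2 = 18
A[4]*B[4] = 4*7 = 28
A[5]*B[5] = 8*9 = 72
Sum = 32 + 20 + 49 + 18 + 28 + 72 = 219

219


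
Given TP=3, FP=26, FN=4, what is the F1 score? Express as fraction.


F1 = 2 * P * R / (P + R)
P = TP/(TP+FP) = 3/29 = 3/29
R = TP/(TP+FN) = 3/7 = 3/7
2 * P * R = 2 * 3/29 * 3/7 = 18/203
P + R = 3/29 + 3/7 = 108/203
F1 = 18/203 / 108/203 = 1/6

1/6


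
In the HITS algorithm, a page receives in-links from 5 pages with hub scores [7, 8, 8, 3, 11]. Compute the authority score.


Authority = sum of hub scores of in-linkers
In-link 1: hub score = 7
In-link 2: hub score = 8
In-link 3: hub score = 8
In-link 4: hub score = 3
In-link 5: hub score = 11
Authority = 7 + 8 + 8 + 3 + 11 = 37

37


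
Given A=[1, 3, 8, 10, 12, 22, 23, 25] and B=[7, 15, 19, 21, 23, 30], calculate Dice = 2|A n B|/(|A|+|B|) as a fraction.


A intersect B = [23]
|A intersect B| = 1
|A| = 8, |B| = 6
Dice = 2*1 / (8+6)
= 2 / 14 = 1/7

1/7


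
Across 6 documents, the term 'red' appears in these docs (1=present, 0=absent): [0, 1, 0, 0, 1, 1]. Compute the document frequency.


Checking each document for 'red':
Doc 1: absent
Doc 2: present
Doc 3: absent
Doc 4: absent
Doc 5: present
Doc 6: present
df = sum of presences = 0 + 1 + 0 + 0 + 1 + 1 = 3

3


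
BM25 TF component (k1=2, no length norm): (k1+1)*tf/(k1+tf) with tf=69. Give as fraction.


BM25 TF component = (k1+1)*tf / (k1+tf)
k1 = 2, tf = 69
Numerator = (2+1)*69 = 207
Denominator = 2 + 69 = 71
= 207/71 = 207/71

207/71


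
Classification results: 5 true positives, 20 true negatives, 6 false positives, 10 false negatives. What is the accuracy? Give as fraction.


Accuracy = (TP + TN) / (TP + TN + FP + FN)
TP + TN = 5 + 20 = 25
Total = 5 + 20 + 6 + 10 = 41
Accuracy = 25 / 41 = 25/41

25/41


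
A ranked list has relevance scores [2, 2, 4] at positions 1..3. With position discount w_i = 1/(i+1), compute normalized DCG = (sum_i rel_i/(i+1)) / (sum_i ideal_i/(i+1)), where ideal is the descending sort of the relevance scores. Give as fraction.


Position discount weights w_i = 1/(i+1) for i=1..3:
Weights = [1/2, 1/3, 1/4]
Actual relevance: [2, 2, 4]
DCG = 2/2 + 2/3 + 4/4 = 8/3
Ideal relevance (sorted desc): [4, 2, 2]
Ideal DCG = 4/2 + 2/3 + 2/4 = 19/6
nDCG = DCG / ideal_DCG = 8/3 / 19/6 = 16/19

16/19


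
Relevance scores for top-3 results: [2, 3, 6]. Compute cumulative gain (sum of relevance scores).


Cumulative Gain = sum of relevance scores
Position 1: rel=2, running sum=2
Position 2: rel=3, running sum=5
Position 3: rel=6, running sum=11
CG = 11

11


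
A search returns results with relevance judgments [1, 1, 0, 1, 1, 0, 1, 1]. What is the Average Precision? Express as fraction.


Computing P@k for each relevant position:
Position 1: relevant, P@1 = 1/1 = 1
Position 2: relevant, P@2 = 2/2 = 1
Position 3: not relevant
Position 4: relevant, P@4 = 3/4 = 3/4
Position 5: relevant, P@5 = 4/5 = 4/5
Position 6: not relevant
Position 7: relevant, P@7 = 5/7 = 5/7
Position 8: relevant, P@8 = 6/8 = 3/4
Sum of P@k = 1 + 1 + 3/4 + 4/5 + 5/7 + 3/4 = 351/70
AP = 351/70 / 6 = 117/140

117/140


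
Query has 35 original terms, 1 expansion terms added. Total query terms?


Original terms: 35
Expansion terms: 1
Total = 35 + 1 = 36

36


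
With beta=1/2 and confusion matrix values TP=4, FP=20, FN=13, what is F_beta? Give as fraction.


P = TP/(TP+FP) = 4/24 = 1/6
R = TP/(TP+FN) = 4/17 = 4/17
beta^2 = 1/2^2 = 1/4
(1 + beta^2) = 5/4
Numerator = (1+beta^2)*P*R = 5/102
Denominator = beta^2*P + R = 1/24 + 4/17 = 113/408
F_beta = 20/113

20/113


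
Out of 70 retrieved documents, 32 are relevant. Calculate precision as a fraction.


Precision = relevant_retrieved / total_retrieved
= 32 / 70
= 32 / (32 + 38)
= 16/35

16/35


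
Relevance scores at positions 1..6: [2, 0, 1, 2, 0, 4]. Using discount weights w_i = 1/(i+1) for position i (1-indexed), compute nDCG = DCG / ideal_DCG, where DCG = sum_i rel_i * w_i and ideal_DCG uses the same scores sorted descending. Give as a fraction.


Position discount weights w_i = 1/(i+1) for i=1..6:
Weights = [1/2, 1/3, 1/4, 1/5, 1/6, 1/7]
Actual relevance: [2, 0, 1, 2, 0, 4]
DCG = 2/2 + 0/3 + 1/4 + 2/5 + 0/6 + 4/7 = 311/140
Ideal relevance (sorted desc): [4, 2, 2, 1, 0, 0]
Ideal DCG = 4/2 + 2/3 + 2/4 + 1/5 + 0/6 + 0/7 = 101/30
nDCG = DCG / ideal_DCG = 311/140 / 101/30 = 933/1414

933/1414


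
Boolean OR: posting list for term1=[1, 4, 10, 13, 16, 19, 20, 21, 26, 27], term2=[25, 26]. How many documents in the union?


Boolean OR: find union of posting lists
term1 docs: [1, 4, 10, 13, 16, 19, 20, 21, 26, 27]
term2 docs: [25, 26]
Union: [1, 4, 10, 13, 16, 19, 20, 21, 25, 26, 27]
|union| = 11

11


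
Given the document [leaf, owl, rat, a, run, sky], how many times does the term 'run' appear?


Document has 6 words
Scanning for 'run':
Found at positions: [4]
Count = 1

1


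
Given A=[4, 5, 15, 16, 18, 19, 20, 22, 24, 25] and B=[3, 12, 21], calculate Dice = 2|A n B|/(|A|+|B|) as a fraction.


A intersect B = []
|A intersect B| = 0
|A| = 10, |B| = 3
Dice = 2*0 / (10+3)
= 0 / 13 = 0

0


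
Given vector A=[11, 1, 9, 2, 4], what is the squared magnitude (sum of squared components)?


|A|^2 = sum of squared components
A[0]^2 = 11^2 = 121
A[1]^2 = 1^2 = 1
A[2]^2 = 9^2 = 81
A[3]^2 = 2^2 = 4
A[4]^2 = 4^2 = 16
Sum = 121 + 1 + 81 + 4 + 16 = 223

223


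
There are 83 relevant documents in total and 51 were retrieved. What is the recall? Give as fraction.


Recall = retrieved_relevant / total_relevant
= 51 / 83
= 51 / (51 + 32)
= 51/83

51/83


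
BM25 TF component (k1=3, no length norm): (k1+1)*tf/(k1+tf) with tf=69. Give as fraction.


BM25 TF component = (k1+1)*tf / (k1+tf)
k1 = 3, tf = 69
Numerator = (3+1)*69 = 276
Denominator = 3 + 69 = 72
= 276/72 = 23/6

23/6


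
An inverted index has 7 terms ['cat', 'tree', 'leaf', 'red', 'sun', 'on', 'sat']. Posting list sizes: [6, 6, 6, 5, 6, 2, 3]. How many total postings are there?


Summing posting list sizes:
'cat': 6 postings
'tree': 6 postings
'leaf': 6 postings
'red': 5 postings
'sun': 6 postings
'on': 2 postings
'sat': 3 postings
Total = 6 + 6 + 6 + 5 + 6 + 2 + 3 = 34

34


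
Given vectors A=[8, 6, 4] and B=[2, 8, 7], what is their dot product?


Dot product = sum of element-wise products
A[0]*B[0] = 8*2 = 16
A[1]*B[1] = 6*8 = 48
A[2]*B[2] = 4*7 = 28
Sum = 16 + 48 + 28 = 92

92


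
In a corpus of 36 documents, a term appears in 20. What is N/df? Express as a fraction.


IDF ratio = N / df
= 36 / 20
= 9/5

9/5


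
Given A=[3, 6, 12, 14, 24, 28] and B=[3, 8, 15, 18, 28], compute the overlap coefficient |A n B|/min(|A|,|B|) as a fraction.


A intersect B = [3, 28]
|A intersect B| = 2
min(|A|, |B|) = min(6, 5) = 5
Overlap = 2 / 5 = 2/5

2/5


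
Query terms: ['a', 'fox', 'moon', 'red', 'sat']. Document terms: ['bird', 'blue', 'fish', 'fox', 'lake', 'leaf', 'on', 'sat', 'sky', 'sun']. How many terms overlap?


Query terms: ['a', 'fox', 'moon', 'red', 'sat']
Document terms: ['bird', 'blue', 'fish', 'fox', 'lake', 'leaf', 'on', 'sat', 'sky', 'sun']
Common terms: ['fox', 'sat']
Overlap count = 2

2


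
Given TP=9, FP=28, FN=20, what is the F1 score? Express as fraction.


F1 = 2 * P * R / (P + R)
P = TP/(TP+FP) = 9/37 = 9/37
R = TP/(TP+FN) = 9/29 = 9/29
2 * P * R = 2 * 9/37 * 9/29 = 162/1073
P + R = 9/37 + 9/29 = 594/1073
F1 = 162/1073 / 594/1073 = 3/11

3/11


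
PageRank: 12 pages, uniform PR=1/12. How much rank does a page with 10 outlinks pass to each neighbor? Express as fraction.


Initial PR = 1/12 = 1/12
Outlinks = 10
Contribution per link = PR / outlinks
= 1/12 / 10
= 1/120

1/120


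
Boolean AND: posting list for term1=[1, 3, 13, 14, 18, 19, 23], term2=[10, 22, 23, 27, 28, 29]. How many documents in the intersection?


Boolean AND: find intersection of posting lists
term1 docs: [1, 3, 13, 14, 18, 19, 23]
term2 docs: [10, 22, 23, 27, 28, 29]
Intersection: [23]
|intersection| = 1

1


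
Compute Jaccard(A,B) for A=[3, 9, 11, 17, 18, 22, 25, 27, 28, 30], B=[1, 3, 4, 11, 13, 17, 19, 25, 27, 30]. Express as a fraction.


A intersect B = [3, 11, 17, 25, 27, 30]
|A intersect B| = 6
A union B = [1, 3, 4, 9, 11, 13, 17, 18, 19, 22, 25, 27, 28, 30]
|A union B| = 14
Jaccard = 6/14 = 3/7

3/7


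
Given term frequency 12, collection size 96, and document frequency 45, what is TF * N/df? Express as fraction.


TF * (N/df)
= 12 * (96/45)
= 12 * 32/15
= 128/5

128/5


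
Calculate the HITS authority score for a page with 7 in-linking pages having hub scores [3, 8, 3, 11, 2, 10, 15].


Authority = sum of hub scores of in-linkers
In-link 1: hub score = 3
In-link 2: hub score = 8
In-link 3: hub score = 3
In-link 4: hub score = 11
In-link 5: hub score = 2
In-link 6: hub score = 10
In-link 7: hub score = 15
Authority = 3 + 8 + 3 + 11 + 2 + 10 + 15 = 52

52


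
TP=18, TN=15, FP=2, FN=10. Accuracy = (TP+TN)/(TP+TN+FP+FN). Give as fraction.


Accuracy = (TP + TN) / (TP + TN + FP + FN)
TP + TN = 18 + 15 = 33
Total = 18 + 15 + 2 + 10 = 45
Accuracy = 33 / 45 = 11/15

11/15


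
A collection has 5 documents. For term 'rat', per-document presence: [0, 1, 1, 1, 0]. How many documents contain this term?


Checking each document for 'rat':
Doc 1: absent
Doc 2: present
Doc 3: present
Doc 4: present
Doc 5: absent
df = sum of presences = 0 + 1 + 1 + 1 + 0 = 3

3


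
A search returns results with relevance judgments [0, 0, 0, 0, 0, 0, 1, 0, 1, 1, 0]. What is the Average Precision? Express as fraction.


Computing P@k for each relevant position:
Position 1: not relevant
Position 2: not relevant
Position 3: not relevant
Position 4: not relevant
Position 5: not relevant
Position 6: not relevant
Position 7: relevant, P@7 = 1/7 = 1/7
Position 8: not relevant
Position 9: relevant, P@9 = 2/9 = 2/9
Position 10: relevant, P@10 = 3/10 = 3/10
Position 11: not relevant
Sum of P@k = 1/7 + 2/9 + 3/10 = 419/630
AP = 419/630 / 3 = 419/1890

419/1890


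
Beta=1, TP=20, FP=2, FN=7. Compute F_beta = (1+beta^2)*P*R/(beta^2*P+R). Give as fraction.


P = TP/(TP+FP) = 20/22 = 10/11
R = TP/(TP+FN) = 20/27 = 20/27
beta^2 = 1^2 = 1
(1 + beta^2) = 2
Numerator = (1+beta^2)*P*R = 400/297
Denominator = beta^2*P + R = 10/11 + 20/27 = 490/297
F_beta = 40/49

40/49


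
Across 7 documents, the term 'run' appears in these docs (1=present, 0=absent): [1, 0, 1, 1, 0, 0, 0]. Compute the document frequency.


Checking each document for 'run':
Doc 1: present
Doc 2: absent
Doc 3: present
Doc 4: present
Doc 5: absent
Doc 6: absent
Doc 7: absent
df = sum of presences = 1 + 0 + 1 + 1 + 0 + 0 + 0 = 3

3


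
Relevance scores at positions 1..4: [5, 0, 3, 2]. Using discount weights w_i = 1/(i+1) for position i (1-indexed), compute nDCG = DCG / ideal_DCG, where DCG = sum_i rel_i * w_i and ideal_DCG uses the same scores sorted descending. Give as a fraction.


Position discount weights w_i = 1/(i+1) for i=1..4:
Weights = [1/2, 1/3, 1/4, 1/5]
Actual relevance: [5, 0, 3, 2]
DCG = 5/2 + 0/3 + 3/4 + 2/5 = 73/20
Ideal relevance (sorted desc): [5, 3, 2, 0]
Ideal DCG = 5/2 + 3/3 + 2/4 + 0/5 = 4
nDCG = DCG / ideal_DCG = 73/20 / 4 = 73/80

73/80


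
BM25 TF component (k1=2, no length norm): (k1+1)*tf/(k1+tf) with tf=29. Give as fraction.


BM25 TF component = (k1+1)*tf / (k1+tf)
k1 = 2, tf = 29
Numerator = (2+1)*29 = 87
Denominator = 2 + 29 = 31
= 87/31 = 87/31

87/31


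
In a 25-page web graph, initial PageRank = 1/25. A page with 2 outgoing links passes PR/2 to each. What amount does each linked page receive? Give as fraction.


Initial PR = 1/25 = 1/25
Outlinks = 2
Contribution per link = PR / outlinks
= 1/25 / 2
= 1/50

1/50


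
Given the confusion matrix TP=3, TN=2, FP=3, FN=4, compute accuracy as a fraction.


Accuracy = (TP + TN) / (TP + TN + FP + FN)
TP + TN = 3 + 2 = 5
Total = 3 + 2 + 3 + 4 = 12
Accuracy = 5 / 12 = 5/12

5/12


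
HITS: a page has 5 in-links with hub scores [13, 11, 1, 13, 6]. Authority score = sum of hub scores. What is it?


Authority = sum of hub scores of in-linkers
In-link 1: hub score = 13
In-link 2: hub score = 11
In-link 3: hub score = 1
In-link 4: hub score = 13
In-link 5: hub score = 6
Authority = 13 + 11 + 1 + 13 + 6 = 44

44


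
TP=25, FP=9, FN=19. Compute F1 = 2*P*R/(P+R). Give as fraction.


F1 = 2 * P * R / (P + R)
P = TP/(TP+FP) = 25/34 = 25/34
R = TP/(TP+FN) = 25/44 = 25/44
2 * P * R = 2 * 25/34 * 25/44 = 625/748
P + R = 25/34 + 25/44 = 975/748
F1 = 625/748 / 975/748 = 25/39

25/39


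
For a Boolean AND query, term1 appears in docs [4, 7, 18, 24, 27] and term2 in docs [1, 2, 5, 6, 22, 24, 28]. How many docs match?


Boolean AND: find intersection of posting lists
term1 docs: [4, 7, 18, 24, 27]
term2 docs: [1, 2, 5, 6, 22, 24, 28]
Intersection: [24]
|intersection| = 1

1


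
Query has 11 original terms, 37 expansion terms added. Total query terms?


Original terms: 11
Expansion terms: 37
Total = 11 + 37 = 48

48


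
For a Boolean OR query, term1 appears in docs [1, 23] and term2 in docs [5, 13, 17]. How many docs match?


Boolean OR: find union of posting lists
term1 docs: [1, 23]
term2 docs: [5, 13, 17]
Union: [1, 5, 13, 17, 23]
|union| = 5

5


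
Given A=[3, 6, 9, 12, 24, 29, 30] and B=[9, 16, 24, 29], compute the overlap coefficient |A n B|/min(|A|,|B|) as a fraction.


A intersect B = [9, 24, 29]
|A intersect B| = 3
min(|A|, |B|) = min(7, 4) = 4
Overlap = 3 / 4 = 3/4

3/4


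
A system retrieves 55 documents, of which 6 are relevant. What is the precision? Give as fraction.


Precision = relevant_retrieved / total_retrieved
= 6 / 55
= 6 / (6 + 49)
= 6/55

6/55


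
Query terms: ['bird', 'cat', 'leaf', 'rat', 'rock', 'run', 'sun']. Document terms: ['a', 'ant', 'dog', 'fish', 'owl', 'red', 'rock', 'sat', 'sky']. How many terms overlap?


Query terms: ['bird', 'cat', 'leaf', 'rat', 'rock', 'run', 'sun']
Document terms: ['a', 'ant', 'dog', 'fish', 'owl', 'red', 'rock', 'sat', 'sky']
Common terms: ['rock']
Overlap count = 1

1


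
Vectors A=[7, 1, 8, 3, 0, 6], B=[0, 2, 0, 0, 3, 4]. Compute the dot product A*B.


Dot product = sum of element-wise products
A[0]*B[0] = 7*0 = 0
A[1]*B[1] = 1*2 = 2
A[2]*B[2] = 8*0 = 0
A[3]*B[3] = 3*0 = 0
A[4]*B[4] = 0*3 = 0
A[5]*B[5] = 6*4 = 24
Sum = 0 + 2 + 0 + 0 + 0 + 24 = 26

26


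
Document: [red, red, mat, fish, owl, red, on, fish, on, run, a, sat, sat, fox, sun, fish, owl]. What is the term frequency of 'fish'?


Document has 17 words
Scanning for 'fish':
Found at positions: [3, 7, 15]
Count = 3

3


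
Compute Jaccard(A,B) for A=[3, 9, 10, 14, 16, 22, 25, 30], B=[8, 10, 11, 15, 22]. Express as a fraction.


A intersect B = [10, 22]
|A intersect B| = 2
A union B = [3, 8, 9, 10, 11, 14, 15, 16, 22, 25, 30]
|A union B| = 11
Jaccard = 2/11 = 2/11

2/11


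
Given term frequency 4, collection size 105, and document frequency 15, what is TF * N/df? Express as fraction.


TF * (N/df)
= 4 * (105/15)
= 4 * 7
= 28

28


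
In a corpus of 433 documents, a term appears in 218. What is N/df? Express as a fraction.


IDF ratio = N / df
= 433 / 218
= 433/218

433/218


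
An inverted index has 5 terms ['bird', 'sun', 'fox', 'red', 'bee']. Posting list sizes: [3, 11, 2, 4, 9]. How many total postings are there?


Summing posting list sizes:
'bird': 3 postings
'sun': 11 postings
'fox': 2 postings
'red': 4 postings
'bee': 9 postings
Total = 3 + 11 + 2 + 4 + 9 = 29

29


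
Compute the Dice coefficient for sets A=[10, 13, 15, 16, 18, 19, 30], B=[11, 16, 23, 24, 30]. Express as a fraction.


A intersect B = [16, 30]
|A intersect B| = 2
|A| = 7, |B| = 5
Dice = 2*2 / (7+5)
= 4 / 12 = 1/3

1/3


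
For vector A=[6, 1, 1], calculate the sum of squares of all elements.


|A|^2 = sum of squared components
A[0]^2 = 6^2 = 36
A[1]^2 = 1^2 = 1
A[2]^2 = 1^2 = 1
Sum = 36 + 1 + 1 = 38

38


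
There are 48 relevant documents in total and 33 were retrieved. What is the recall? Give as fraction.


Recall = retrieved_relevant / total_relevant
= 33 / 48
= 33 / (33 + 15)
= 11/16

11/16


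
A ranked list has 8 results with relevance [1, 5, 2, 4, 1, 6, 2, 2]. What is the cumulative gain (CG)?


Cumulative Gain = sum of relevance scores
Position 1: rel=1, running sum=1
Position 2: rel=5, running sum=6
Position 3: rel=2, running sum=8
Position 4: rel=4, running sum=12
Position 5: rel=1, running sum=13
Position 6: rel=6, running sum=19
Position 7: rel=2, running sum=21
Position 8: rel=2, running sum=23
CG = 23

23


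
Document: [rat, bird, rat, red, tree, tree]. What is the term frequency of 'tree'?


Document has 6 words
Scanning for 'tree':
Found at positions: [4, 5]
Count = 2

2


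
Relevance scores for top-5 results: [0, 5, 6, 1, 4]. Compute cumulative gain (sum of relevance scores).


Cumulative Gain = sum of relevance scores
Position 1: rel=0, running sum=0
Position 2: rel=5, running sum=5
Position 3: rel=6, running sum=11
Position 4: rel=1, running sum=12
Position 5: rel=4, running sum=16
CG = 16

16


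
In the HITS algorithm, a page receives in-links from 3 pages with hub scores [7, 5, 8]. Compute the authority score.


Authority = sum of hub scores of in-linkers
In-link 1: hub score = 7
In-link 2: hub score = 5
In-link 3: hub score = 8
Authority = 7 + 5 + 8 = 20

20


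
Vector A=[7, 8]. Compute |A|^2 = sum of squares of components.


|A|^2 = sum of squared components
A[0]^2 = 7^2 = 49
A[1]^2 = 8^2 = 64
Sum = 49 + 64 = 113

113


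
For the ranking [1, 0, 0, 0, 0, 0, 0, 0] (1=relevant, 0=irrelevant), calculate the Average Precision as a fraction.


Computing P@k for each relevant position:
Position 1: relevant, P@1 = 1/1 = 1
Position 2: not relevant
Position 3: not relevant
Position 4: not relevant
Position 5: not relevant
Position 6: not relevant
Position 7: not relevant
Position 8: not relevant
Sum of P@k = 1 = 1
AP = 1 / 1 = 1

1


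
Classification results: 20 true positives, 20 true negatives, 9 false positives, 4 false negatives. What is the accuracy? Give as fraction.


Accuracy = (TP + TN) / (TP + TN + FP + FN)
TP + TN = 20 + 20 = 40
Total = 20 + 20 + 9 + 4 = 53
Accuracy = 40 / 53 = 40/53

40/53


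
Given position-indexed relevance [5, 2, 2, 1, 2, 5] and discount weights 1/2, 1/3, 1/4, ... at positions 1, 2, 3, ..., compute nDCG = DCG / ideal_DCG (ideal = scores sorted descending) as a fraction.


Position discount weights w_i = 1/(i+1) for i=1..6:
Weights = [1/2, 1/3, 1/4, 1/5, 1/6, 1/7]
Actual relevance: [5, 2, 2, 1, 2, 5]
DCG = 5/2 + 2/3 + 2/4 + 1/5 + 2/6 + 5/7 = 172/35
Ideal relevance (sorted desc): [5, 5, 2, 2, 2, 1]
Ideal DCG = 5/2 + 5/3 + 2/4 + 2/5 + 2/6 + 1/7 = 194/35
nDCG = DCG / ideal_DCG = 172/35 / 194/35 = 86/97

86/97


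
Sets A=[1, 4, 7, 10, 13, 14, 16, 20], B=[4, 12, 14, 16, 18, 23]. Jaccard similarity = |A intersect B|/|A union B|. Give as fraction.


A intersect B = [4, 14, 16]
|A intersect B| = 3
A union B = [1, 4, 7, 10, 12, 13, 14, 16, 18, 20, 23]
|A union B| = 11
Jaccard = 3/11 = 3/11

3/11


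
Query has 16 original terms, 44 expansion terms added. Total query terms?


Original terms: 16
Expansion terms: 44
Total = 16 + 44 = 60

60


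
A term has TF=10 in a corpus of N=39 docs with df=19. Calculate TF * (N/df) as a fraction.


TF * (N/df)
= 10 * (39/19)
= 10 * 39/19
= 390/19

390/19


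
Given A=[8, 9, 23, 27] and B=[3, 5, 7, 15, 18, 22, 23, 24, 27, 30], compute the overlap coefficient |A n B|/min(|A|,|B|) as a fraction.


A intersect B = [23, 27]
|A intersect B| = 2
min(|A|, |B|) = min(4, 10) = 4
Overlap = 2 / 4 = 1/2

1/2


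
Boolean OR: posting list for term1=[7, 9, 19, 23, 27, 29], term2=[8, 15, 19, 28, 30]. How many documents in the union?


Boolean OR: find union of posting lists
term1 docs: [7, 9, 19, 23, 27, 29]
term2 docs: [8, 15, 19, 28, 30]
Union: [7, 8, 9, 15, 19, 23, 27, 28, 29, 30]
|union| = 10

10


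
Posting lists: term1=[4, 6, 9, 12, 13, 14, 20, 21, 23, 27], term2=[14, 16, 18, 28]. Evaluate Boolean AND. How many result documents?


Boolean AND: find intersection of posting lists
term1 docs: [4, 6, 9, 12, 13, 14, 20, 21, 23, 27]
term2 docs: [14, 16, 18, 28]
Intersection: [14]
|intersection| = 1

1


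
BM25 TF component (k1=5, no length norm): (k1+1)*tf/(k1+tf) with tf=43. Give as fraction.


BM25 TF component = (k1+1)*tf / (k1+tf)
k1 = 5, tf = 43
Numerator = (5+1)*43 = 258
Denominator = 5 + 43 = 48
= 258/48 = 43/8

43/8


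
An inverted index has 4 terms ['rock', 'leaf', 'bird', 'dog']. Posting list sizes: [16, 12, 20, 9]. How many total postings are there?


Summing posting list sizes:
'rock': 16 postings
'leaf': 12 postings
'bird': 20 postings
'dog': 9 postings
Total = 16 + 12 + 20 + 9 = 57

57


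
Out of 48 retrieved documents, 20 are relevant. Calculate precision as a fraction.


Precision = relevant_retrieved / total_retrieved
= 20 / 48
= 20 / (20 + 28)
= 5/12

5/12


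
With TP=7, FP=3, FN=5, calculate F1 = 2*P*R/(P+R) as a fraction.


F1 = 2 * P * R / (P + R)
P = TP/(TP+FP) = 7/10 = 7/10
R = TP/(TP+FN) = 7/12 = 7/12
2 * P * R = 2 * 7/10 * 7/12 = 49/60
P + R = 7/10 + 7/12 = 77/60
F1 = 49/60 / 77/60 = 7/11

7/11


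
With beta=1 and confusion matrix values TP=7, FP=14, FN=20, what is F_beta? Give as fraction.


P = TP/(TP+FP) = 7/21 = 1/3
R = TP/(TP+FN) = 7/27 = 7/27
beta^2 = 1^2 = 1
(1 + beta^2) = 2
Numerator = (1+beta^2)*P*R = 14/81
Denominator = beta^2*P + R = 1/3 + 7/27 = 16/27
F_beta = 7/24

7/24


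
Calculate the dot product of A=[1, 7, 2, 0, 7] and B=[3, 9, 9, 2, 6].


Dot product = sum of element-wise products
A[0]*B[0] = 1*3 = 3
A[1]*B[1] = 7*9 = 63
A[2]*B[2] = 2*9 = 18
A[3]*B[3] = 0*2 = 0
A[4]*B[4] = 7*6 = 42
Sum = 3 + 63 + 18 + 0 + 42 = 126

126


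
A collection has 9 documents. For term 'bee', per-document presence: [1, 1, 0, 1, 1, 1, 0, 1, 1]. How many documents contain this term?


Checking each document for 'bee':
Doc 1: present
Doc 2: present
Doc 3: absent
Doc 4: present
Doc 5: present
Doc 6: present
Doc 7: absent
Doc 8: present
Doc 9: present
df = sum of presences = 1 + 1 + 0 + 1 + 1 + 1 + 0 + 1 + 1 = 7

7


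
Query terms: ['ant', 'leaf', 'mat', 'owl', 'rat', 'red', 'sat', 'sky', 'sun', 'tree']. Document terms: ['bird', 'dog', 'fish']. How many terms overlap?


Query terms: ['ant', 'leaf', 'mat', 'owl', 'rat', 'red', 'sat', 'sky', 'sun', 'tree']
Document terms: ['bird', 'dog', 'fish']
Common terms: []
Overlap count = 0

0


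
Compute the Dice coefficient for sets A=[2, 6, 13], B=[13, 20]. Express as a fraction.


A intersect B = [13]
|A intersect B| = 1
|A| = 3, |B| = 2
Dice = 2*1 / (3+2)
= 2 / 5 = 2/5

2/5


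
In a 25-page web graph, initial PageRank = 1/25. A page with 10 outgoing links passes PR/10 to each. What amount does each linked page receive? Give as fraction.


Initial PR = 1/25 = 1/25
Outlinks = 10
Contribution per link = PR / outlinks
= 1/25 / 10
= 1/250

1/250


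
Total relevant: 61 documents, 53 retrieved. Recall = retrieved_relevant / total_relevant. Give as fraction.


Recall = retrieved_relevant / total_relevant
= 53 / 61
= 53 / (53 + 8)
= 53/61

53/61


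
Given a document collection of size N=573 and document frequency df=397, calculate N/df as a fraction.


IDF ratio = N / df
= 573 / 397
= 573/397

573/397


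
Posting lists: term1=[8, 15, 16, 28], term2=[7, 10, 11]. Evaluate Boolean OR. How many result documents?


Boolean OR: find union of posting lists
term1 docs: [8, 15, 16, 28]
term2 docs: [7, 10, 11]
Union: [7, 8, 10, 11, 15, 16, 28]
|union| = 7

7


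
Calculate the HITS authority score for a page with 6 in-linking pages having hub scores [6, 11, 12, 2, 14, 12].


Authority = sum of hub scores of in-linkers
In-link 1: hub score = 6
In-link 2: hub score = 11
In-link 3: hub score = 12
In-link 4: hub score = 2
In-link 5: hub score = 14
In-link 6: hub score = 12
Authority = 6 + 11 + 12 + 2 + 14 + 12 = 57

57


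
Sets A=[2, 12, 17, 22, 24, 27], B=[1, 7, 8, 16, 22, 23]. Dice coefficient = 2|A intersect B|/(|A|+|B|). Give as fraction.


A intersect B = [22]
|A intersect B| = 1
|A| = 6, |B| = 6
Dice = 2*1 / (6+6)
= 2 / 12 = 1/6

1/6


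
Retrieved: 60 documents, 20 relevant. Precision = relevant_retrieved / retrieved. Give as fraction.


Precision = relevant_retrieved / total_retrieved
= 20 / 60
= 20 / (20 + 40)
= 1/3

1/3


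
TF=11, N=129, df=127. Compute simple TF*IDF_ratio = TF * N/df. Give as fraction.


TF * (N/df)
= 11 * (129/127)
= 11 * 129/127
= 1419/127

1419/127


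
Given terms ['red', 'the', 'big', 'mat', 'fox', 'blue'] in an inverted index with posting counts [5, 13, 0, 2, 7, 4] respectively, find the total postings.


Summing posting list sizes:
'red': 5 postings
'the': 13 postings
'big': 0 postings
'mat': 2 postings
'fox': 7 postings
'blue': 4 postings
Total = 5 + 13 + 0 + 2 + 7 + 4 = 31

31


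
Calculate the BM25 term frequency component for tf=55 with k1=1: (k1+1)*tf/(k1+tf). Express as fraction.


BM25 TF component = (k1+1)*tf / (k1+tf)
k1 = 1, tf = 55
Numerator = (1+1)*55 = 110
Denominator = 1 + 55 = 56
= 110/56 = 55/28

55/28


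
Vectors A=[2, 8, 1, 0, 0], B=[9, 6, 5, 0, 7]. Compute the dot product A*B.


Dot product = sum of element-wise products
A[0]*B[0] = 2*9 = 18
A[1]*B[1] = 8*6 = 48
A[2]*B[2] = 1*5 = 5
A[3]*B[3] = 0*0 = 0
A[4]*B[4] = 0*7 = 0
Sum = 18 + 48 + 5 + 0 + 0 = 71

71


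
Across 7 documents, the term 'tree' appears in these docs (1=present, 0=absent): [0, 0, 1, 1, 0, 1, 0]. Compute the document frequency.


Checking each document for 'tree':
Doc 1: absent
Doc 2: absent
Doc 3: present
Doc 4: present
Doc 5: absent
Doc 6: present
Doc 7: absent
df = sum of presences = 0 + 0 + 1 + 1 + 0 + 1 + 0 = 3

3


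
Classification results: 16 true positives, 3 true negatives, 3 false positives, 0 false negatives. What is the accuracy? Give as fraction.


Accuracy = (TP + TN) / (TP + TN + FP + FN)
TP + TN = 16 + 3 = 19
Total = 16 + 3 + 3 + 0 = 22
Accuracy = 19 / 22 = 19/22

19/22


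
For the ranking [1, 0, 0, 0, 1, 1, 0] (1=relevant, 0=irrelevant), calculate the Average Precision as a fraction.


Computing P@k for each relevant position:
Position 1: relevant, P@1 = 1/1 = 1
Position 2: not relevant
Position 3: not relevant
Position 4: not relevant
Position 5: relevant, P@5 = 2/5 = 2/5
Position 6: relevant, P@6 = 3/6 = 1/2
Position 7: not relevant
Sum of P@k = 1 + 2/5 + 1/2 = 19/10
AP = 19/10 / 3 = 19/30

19/30


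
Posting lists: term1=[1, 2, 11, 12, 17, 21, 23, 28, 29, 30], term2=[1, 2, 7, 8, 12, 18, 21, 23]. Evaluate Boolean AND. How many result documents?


Boolean AND: find intersection of posting lists
term1 docs: [1, 2, 11, 12, 17, 21, 23, 28, 29, 30]
term2 docs: [1, 2, 7, 8, 12, 18, 21, 23]
Intersection: [1, 2, 12, 21, 23]
|intersection| = 5

5


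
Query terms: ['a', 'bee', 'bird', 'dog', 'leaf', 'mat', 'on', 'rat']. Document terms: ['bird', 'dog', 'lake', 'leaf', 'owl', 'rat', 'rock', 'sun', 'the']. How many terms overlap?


Query terms: ['a', 'bee', 'bird', 'dog', 'leaf', 'mat', 'on', 'rat']
Document terms: ['bird', 'dog', 'lake', 'leaf', 'owl', 'rat', 'rock', 'sun', 'the']
Common terms: ['bird', 'dog', 'leaf', 'rat']
Overlap count = 4

4


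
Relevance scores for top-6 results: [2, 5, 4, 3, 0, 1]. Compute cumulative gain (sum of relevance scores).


Cumulative Gain = sum of relevance scores
Position 1: rel=2, running sum=2
Position 2: rel=5, running sum=7
Position 3: rel=4, running sum=11
Position 4: rel=3, running sum=14
Position 5: rel=0, running sum=14
Position 6: rel=1, running sum=15
CG = 15

15


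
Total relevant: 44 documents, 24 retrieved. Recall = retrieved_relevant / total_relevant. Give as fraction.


Recall = retrieved_relevant / total_relevant
= 24 / 44
= 24 / (24 + 20)
= 6/11

6/11


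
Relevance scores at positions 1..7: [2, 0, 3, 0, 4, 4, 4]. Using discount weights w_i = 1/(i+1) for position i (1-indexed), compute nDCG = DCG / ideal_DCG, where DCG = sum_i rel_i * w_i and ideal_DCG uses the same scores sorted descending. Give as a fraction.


Position discount weights w_i = 1/(i+1) for i=1..7:
Weights = [1/2, 1/3, 1/4, 1/5, 1/6, 1/7, 1/8]
Actual relevance: [2, 0, 3, 0, 4, 4, 4]
DCG = 2/2 + 0/3 + 3/4 + 0/5 + 4/6 + 4/7 + 4/8 = 293/84
Ideal relevance (sorted desc): [4, 4, 4, 3, 2, 0, 0]
Ideal DCG = 4/2 + 4/3 + 4/4 + 3/5 + 2/6 + 0/7 + 0/8 = 79/15
nDCG = DCG / ideal_DCG = 293/84 / 79/15 = 1465/2212

1465/2212


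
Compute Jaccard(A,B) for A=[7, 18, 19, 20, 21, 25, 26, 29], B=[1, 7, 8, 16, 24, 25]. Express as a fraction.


A intersect B = [7, 25]
|A intersect B| = 2
A union B = [1, 7, 8, 16, 18, 19, 20, 21, 24, 25, 26, 29]
|A union B| = 12
Jaccard = 2/12 = 1/6

1/6


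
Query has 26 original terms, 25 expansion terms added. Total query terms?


Original terms: 26
Expansion terms: 25
Total = 26 + 25 = 51

51


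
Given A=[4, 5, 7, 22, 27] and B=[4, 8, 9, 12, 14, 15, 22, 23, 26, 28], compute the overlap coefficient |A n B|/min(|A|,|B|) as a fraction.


A intersect B = [4, 22]
|A intersect B| = 2
min(|A|, |B|) = min(5, 10) = 5
Overlap = 2 / 5 = 2/5

2/5


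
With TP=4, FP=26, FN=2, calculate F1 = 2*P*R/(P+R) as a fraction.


F1 = 2 * P * R / (P + R)
P = TP/(TP+FP) = 4/30 = 2/15
R = TP/(TP+FN) = 4/6 = 2/3
2 * P * R = 2 * 2/15 * 2/3 = 8/45
P + R = 2/15 + 2/3 = 4/5
F1 = 8/45 / 4/5 = 2/9

2/9


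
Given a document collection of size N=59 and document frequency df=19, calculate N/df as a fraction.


IDF ratio = N / df
= 59 / 19
= 59/19

59/19


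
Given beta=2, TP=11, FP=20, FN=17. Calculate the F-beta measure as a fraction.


P = TP/(TP+FP) = 11/31 = 11/31
R = TP/(TP+FN) = 11/28 = 11/28
beta^2 = 2^2 = 4
(1 + beta^2) = 5
Numerator = (1+beta^2)*P*R = 605/868
Denominator = beta^2*P + R = 44/31 + 11/28 = 1573/868
F_beta = 5/13

5/13


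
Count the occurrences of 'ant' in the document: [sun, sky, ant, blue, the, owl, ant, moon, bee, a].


Document has 10 words
Scanning for 'ant':
Found at positions: [2, 6]
Count = 2

2


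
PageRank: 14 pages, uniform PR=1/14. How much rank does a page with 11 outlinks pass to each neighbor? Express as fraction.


Initial PR = 1/14 = 1/14
Outlinks = 11
Contribution per link = PR / outlinks
= 1/14 / 11
= 1/154

1/154


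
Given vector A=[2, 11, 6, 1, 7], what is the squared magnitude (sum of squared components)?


|A|^2 = sum of squared components
A[0]^2 = 2^2 = 4
A[1]^2 = 11^2 = 121
A[2]^2 = 6^2 = 36
A[3]^2 = 1^2 = 1
A[4]^2 = 7^2 = 49
Sum = 4 + 121 + 36 + 1 + 49 = 211

211


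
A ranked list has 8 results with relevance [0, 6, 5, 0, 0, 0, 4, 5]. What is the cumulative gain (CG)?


Cumulative Gain = sum of relevance scores
Position 1: rel=0, running sum=0
Position 2: rel=6, running sum=6
Position 3: rel=5, running sum=11
Position 4: rel=0, running sum=11
Position 5: rel=0, running sum=11
Position 6: rel=0, running sum=11
Position 7: rel=4, running sum=15
Position 8: rel=5, running sum=20
CG = 20

20


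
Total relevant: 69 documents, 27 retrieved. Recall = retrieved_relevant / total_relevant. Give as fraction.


Recall = retrieved_relevant / total_relevant
= 27 / 69
= 27 / (27 + 42)
= 9/23

9/23


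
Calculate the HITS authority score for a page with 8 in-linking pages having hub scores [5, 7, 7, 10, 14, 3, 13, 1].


Authority = sum of hub scores of in-linkers
In-link 1: hub score = 5
In-link 2: hub score = 7
In-link 3: hub score = 7
In-link 4: hub score = 10
In-link 5: hub score = 14
In-link 6: hub score = 3
In-link 7: hub score = 13
In-link 8: hub score = 1
Authority = 5 + 7 + 7 + 10 + 14 + 3 + 13 + 1 = 60

60


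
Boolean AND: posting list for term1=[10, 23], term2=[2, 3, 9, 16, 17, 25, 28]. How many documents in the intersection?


Boolean AND: find intersection of posting lists
term1 docs: [10, 23]
term2 docs: [2, 3, 9, 16, 17, 25, 28]
Intersection: []
|intersection| = 0

0


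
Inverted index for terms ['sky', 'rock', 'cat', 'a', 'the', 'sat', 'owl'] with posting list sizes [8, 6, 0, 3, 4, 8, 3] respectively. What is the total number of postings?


Summing posting list sizes:
'sky': 8 postings
'rock': 6 postings
'cat': 0 postings
'a': 3 postings
'the': 4 postings
'sat': 8 postings
'owl': 3 postings
Total = 8 + 6 + 0 + 3 + 4 + 8 + 3 = 32

32


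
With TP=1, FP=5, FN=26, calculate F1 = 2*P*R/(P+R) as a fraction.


F1 = 2 * P * R / (P + R)
P = TP/(TP+FP) = 1/6 = 1/6
R = TP/(TP+FN) = 1/27 = 1/27
2 * P * R = 2 * 1/6 * 1/27 = 1/81
P + R = 1/6 + 1/27 = 11/54
F1 = 1/81 / 11/54 = 2/33

2/33


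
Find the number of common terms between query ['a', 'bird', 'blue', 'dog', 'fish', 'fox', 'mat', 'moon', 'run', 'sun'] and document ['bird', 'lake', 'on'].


Query terms: ['a', 'bird', 'blue', 'dog', 'fish', 'fox', 'mat', 'moon', 'run', 'sun']
Document terms: ['bird', 'lake', 'on']
Common terms: ['bird']
Overlap count = 1

1


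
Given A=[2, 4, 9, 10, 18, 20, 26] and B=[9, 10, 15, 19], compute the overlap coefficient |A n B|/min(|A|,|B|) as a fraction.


A intersect B = [9, 10]
|A intersect B| = 2
min(|A|, |B|) = min(7, 4) = 4
Overlap = 2 / 4 = 1/2

1/2


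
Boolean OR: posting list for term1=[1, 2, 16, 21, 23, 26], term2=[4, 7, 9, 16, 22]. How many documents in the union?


Boolean OR: find union of posting lists
term1 docs: [1, 2, 16, 21, 23, 26]
term2 docs: [4, 7, 9, 16, 22]
Union: [1, 2, 4, 7, 9, 16, 21, 22, 23, 26]
|union| = 10

10


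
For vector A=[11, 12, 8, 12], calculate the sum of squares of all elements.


|A|^2 = sum of squared components
A[0]^2 = 11^2 = 121
A[1]^2 = 12^2 = 144
A[2]^2 = 8^2 = 64
A[3]^2 = 12^2 = 144
Sum = 121 + 144 + 64 + 144 = 473

473
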